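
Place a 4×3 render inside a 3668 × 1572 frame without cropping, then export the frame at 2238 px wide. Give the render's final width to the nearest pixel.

At 3668×1572 the render is height-limited, so width = 1572 × 4/3 ≈ 2096.00 px.
Resizing to 2238 px wide multiplies everything by 0.6101: 2096.00 → 1278.86 px.

1279 px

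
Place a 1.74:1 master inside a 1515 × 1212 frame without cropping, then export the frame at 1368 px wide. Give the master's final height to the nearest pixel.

786 px

In the 1515×1212 frame the master fills the width: height = 1515 / 1.740 ≈ 870.69 px.
The frame scales by 1368/1515 = 0.9030; 870.69 × 0.9030 ≈ 786.21 px.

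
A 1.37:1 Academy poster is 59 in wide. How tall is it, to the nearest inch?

43 in

Height = 59 / 1.370 = 43.07.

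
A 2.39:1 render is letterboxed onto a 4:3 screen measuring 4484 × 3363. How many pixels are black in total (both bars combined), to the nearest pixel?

6667033 pixels

2.39:1 is wider than 4:3, so it spans the full width.
Content height = 4484 / 2.390 ≈ 1876.1506 px.
Leftover height: 3363 − 1876.1506 = 1486.8494 px.
Across the 4484-px span: 1486.8494 × 4484 ≈ 6667033 px.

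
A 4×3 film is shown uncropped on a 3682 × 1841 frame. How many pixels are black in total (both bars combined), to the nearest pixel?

2259521 pixels

4×3 (1.333) < 2:1 (2.000), so the film fills the height.
That makes the image 2454.6667 px wide (1841 × 4/3).
3682 − 2454.6667 = 1227.3333 px of bars.
That's 1227.3333 × 1841 ≈ 2259521 black pixels.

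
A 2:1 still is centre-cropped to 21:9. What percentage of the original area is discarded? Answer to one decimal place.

14.3%

21:9 is wider than 2:1, so the crop keeps the full width and trims the height.
Area ratio = (2.000)/(2.333) = 85.71%; the remaining 14.29% is cropped out.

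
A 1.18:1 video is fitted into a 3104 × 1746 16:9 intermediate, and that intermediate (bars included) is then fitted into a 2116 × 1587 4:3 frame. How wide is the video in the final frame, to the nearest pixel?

1.18:1 in 3104×1746: fills the height, so the video is 2060.28 × 1746.00.
Second fit — the 16:9 canvas into 2116×1587 spans the width: 2116.00 × 1190.25 (×0.6817 from 3104×1746).
Applying the same ×0.6817: 2060.28 → 1404.49.

1404 px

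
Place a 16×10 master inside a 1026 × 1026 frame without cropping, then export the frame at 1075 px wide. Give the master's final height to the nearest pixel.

672 px

Fitted into 1026×1026, the master spans the width; its height is 1026 × 10/16 ≈ 641.25 px.
Scaling 1026 → 1075 is ×1.0478, so the height becomes 641.25 × 1.0478 ≈ 671.88 px.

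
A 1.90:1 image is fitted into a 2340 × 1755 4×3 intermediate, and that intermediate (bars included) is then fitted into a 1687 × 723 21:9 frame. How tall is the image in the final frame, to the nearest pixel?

507 px

1.90:1 in 2340×1755: fills the width, so the image is 2340.00 × 1231.58.
The 4×3 canvas is height-limited in 1687×723, giving 964.00 × 723.00; scale factor 0.4120.
The image scales with it: height 1231.58 × 0.4120 ≈ 507.37.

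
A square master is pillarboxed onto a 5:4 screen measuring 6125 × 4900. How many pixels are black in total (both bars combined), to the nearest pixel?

square is narrower than 5:4, so it spans the full height.
The master is 4900 × 1/1 ≈ 4900.0000 px wide.
6125 − 4900.0000 = 1225.0000 px of bars.
That's 1225.0000 × 4900 ≈ 6002500 black pixels.

6002500 pixels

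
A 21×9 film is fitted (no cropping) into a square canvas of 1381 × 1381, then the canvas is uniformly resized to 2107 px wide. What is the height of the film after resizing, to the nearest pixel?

903 px

In the 1381×1381 frame the film fills the width: height = 1381 × 9/21 ≈ 591.86 px.
Resizing to 2107 px wide multiplies everything by 1.5257: 591.86 → 903.00 px.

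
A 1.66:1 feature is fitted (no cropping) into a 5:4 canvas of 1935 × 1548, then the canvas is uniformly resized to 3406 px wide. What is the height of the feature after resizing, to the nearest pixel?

In the 1935×1548 frame the feature fills the width: height = 1935 / 1.660 ≈ 1165.66 px.
The frame scales by 3406/1935 = 1.7602; 1165.66 × 1.7602 ≈ 2051.81 px.

2052 px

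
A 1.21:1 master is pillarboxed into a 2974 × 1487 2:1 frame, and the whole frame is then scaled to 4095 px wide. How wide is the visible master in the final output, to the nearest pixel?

2477 px

In the 2974×1487 frame the master fills the height: width = 1487 × 1.210 ≈ 1799.27 px.
The frame scales by 4095/2974 = 1.3769; 1799.27 × 1.3769 ≈ 2477.47 px.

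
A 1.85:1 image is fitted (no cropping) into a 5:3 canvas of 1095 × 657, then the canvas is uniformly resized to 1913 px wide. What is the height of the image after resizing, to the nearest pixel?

At 1095×657 the image is width-limited, so height = 1095 / 1.850 ≈ 591.89 px.
Scaling 1095 → 1913 is ×1.7470, so the height becomes 591.89 × 1.7470 ≈ 1034.05 px.

1034 px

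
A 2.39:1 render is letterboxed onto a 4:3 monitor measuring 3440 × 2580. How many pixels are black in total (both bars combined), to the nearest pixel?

2.39:1 (2.390) > 4:3 (1.333), so the render fills the width.
That makes the image 1439.3305 px tall (3440 / 2.390).
2580 − 1439.3305 = 1140.6695 px of bars.
Across the 3440-px span: 1140.6695 × 3440 ≈ 3923903 px.

3923903 pixels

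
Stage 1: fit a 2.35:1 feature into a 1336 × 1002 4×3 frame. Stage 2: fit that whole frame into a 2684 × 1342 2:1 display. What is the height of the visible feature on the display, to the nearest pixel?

First fit — 2.35:1 into 1336×1002 spans the width: 1336.00 × 568.51.
Second fit — the 4×3 canvas into 2684×1342 spans the height: 1789.33 × 1342.00 (×1.3393 from 1336×1002).
Applying the same ×1.3393: 568.51 → 761.42.

761 px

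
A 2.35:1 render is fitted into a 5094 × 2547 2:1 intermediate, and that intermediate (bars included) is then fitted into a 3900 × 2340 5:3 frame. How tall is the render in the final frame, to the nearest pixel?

Inside the 5094×2547 canvas the render is width-limited at 5094.00 × 2167.66.
2:1 in 3900×2340: fills the width, so the intermediate becomes 3900.00 × 1950.00 — a scale of ×0.7656.
So the render's height is 2167.66 × 0.7656 ≈ 1659.57.

1660 px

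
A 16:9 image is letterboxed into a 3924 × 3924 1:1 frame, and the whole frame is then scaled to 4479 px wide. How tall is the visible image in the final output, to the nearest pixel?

At 3924×3924 the image is width-limited, so height = 3924 × 9/16 ≈ 2207.25 px.
Resizing to 4479 px wide multiplies everything by 1.1414: 2207.25 → 2519.44 px.

2519 px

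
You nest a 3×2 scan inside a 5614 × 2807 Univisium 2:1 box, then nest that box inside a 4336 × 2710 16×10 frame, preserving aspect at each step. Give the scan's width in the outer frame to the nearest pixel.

First fit — 3×2 into 5614×2807 spans the height: 4210.50 × 2807.00.
Second fit — the Univisium 2:1 canvas into 4336×2710 spans the width: 4336.00 × 2168.00 (×0.7724 from 5614×2807).
So the scan's width is 4210.50 × 0.7724 ≈ 3252.00.

3252 px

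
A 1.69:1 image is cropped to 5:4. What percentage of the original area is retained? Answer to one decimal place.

Going from 1.69:1 to 5:4 means cutting width while keeping height.
(1.250)/(1.690) ≈ 0.740 of the area survives.

74.0%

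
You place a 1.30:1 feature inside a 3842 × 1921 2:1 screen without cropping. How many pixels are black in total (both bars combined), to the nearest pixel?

1.30:1 (1.300) < 2:1 (2.000), so the feature fills the height.
That makes the image 2497.3000 px wide (1921 × 1.300).
3842 − 2497.3000 = 1344.7000 px of bars.
Across the 1921-px span: 1344.7000 × 1921 ≈ 2583169 px.

2583169 pixels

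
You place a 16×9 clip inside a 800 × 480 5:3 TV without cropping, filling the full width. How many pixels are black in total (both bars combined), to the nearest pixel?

24000 pixels

That makes the image 450.0000 px tall (800 × 9/16).
480 − 450.0000 = 30.0000 px of bars.
Across the 800-px span: 30.0000 × 800 ≈ 24000 px.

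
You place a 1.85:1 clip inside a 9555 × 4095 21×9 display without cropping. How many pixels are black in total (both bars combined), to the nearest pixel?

8105029 pixels

Since 1.850 < 2.333, the clip is height-limited.
The clip is 4095 × 1.850 ≈ 7575.7500 px wide.
Black = 9555 − 7575.7500 = 1979.2500 px.
That's 1979.2500 × 4095 ≈ 8105029 black pixels.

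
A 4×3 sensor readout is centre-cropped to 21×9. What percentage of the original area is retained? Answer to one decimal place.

Going from 4×3 to 21×9 means cutting height while keeping width.
Fraction kept = (1.333)/(2.333) ≈ 57.14%.

57.1%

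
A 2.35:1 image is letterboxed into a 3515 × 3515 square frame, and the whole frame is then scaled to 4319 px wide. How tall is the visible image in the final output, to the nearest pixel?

1838 px

Fitted into 3515×3515, the image spans the width; its height is 3515 / 2.350 ≈ 1495.74 px.
The frame scales by 4319/3515 = 1.2287; 1495.74 × 1.2287 ≈ 1837.87 px.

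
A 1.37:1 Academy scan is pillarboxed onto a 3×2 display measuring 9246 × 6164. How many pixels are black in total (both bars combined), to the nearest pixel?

4939336 pixels

1.37:1 Academy (1.370) < 3×2 (1.500), so the scan fills the height.
Content width = 6164 × 1.370 ≈ 8444.6800 px.
9246 − 8444.6800 = 801.3200 px of bars.
Bar area = 801.3200 × 6164 ≈ 4939336 px.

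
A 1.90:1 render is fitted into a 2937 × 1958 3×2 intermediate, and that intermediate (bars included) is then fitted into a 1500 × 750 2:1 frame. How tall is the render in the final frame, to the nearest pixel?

592 px

Inside the 2937×1958 canvas the render is width-limited at 2937.00 × 1545.79.
Second fit — the 3×2 canvas into 1500×750 spans the height: 1125.00 × 750.00 (×0.3830 from 2937×1958).
The render scales with it: height 1545.79 × 0.3830 ≈ 592.11.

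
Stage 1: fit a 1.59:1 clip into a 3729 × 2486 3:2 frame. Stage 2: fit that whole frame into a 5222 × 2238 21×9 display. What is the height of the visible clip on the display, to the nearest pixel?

2111 px

1.59:1 in 3729×2486: fills the width, so the clip is 3729.00 × 2345.28.
The 3:2 canvas is height-limited in 5222×2238, giving 3357.00 × 2238.00; scale factor 0.9002.
The clip scales with it: height 2345.28 × 0.9002 ≈ 2111.32.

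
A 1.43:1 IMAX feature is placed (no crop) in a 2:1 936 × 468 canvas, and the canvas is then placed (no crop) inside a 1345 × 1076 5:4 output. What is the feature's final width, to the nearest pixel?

Inside the 936×468 canvas the feature is height-limited at 669.24 × 468.00.
The 2:1 canvas is width-limited in 1345×1076, giving 1345.00 × 672.50; scale factor 1.4370.
The feature scales with it: width 669.24 × 1.4370 ≈ 961.67.

962 px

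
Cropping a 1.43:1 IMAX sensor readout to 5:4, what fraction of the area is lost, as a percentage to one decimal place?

The height stays; only width is cut (since 5:4 is narrower than 1.43:1 IMAX).
Area ratio = (1.250)/(1.430) = 87.41%; the remaining 12.59% is cropped out.

12.6%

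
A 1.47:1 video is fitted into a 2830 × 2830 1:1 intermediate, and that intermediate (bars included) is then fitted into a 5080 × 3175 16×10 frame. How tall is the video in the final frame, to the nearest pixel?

2160 px

First fit — 1.47:1 into 2830×2830 spans the width: 2830.00 × 1925.17.
1:1 in 5080×3175: fills the height, so the intermediate becomes 3175.00 × 3175.00 — a scale of ×1.1219.
Applying the same ×1.1219: 1925.17 → 2159.86.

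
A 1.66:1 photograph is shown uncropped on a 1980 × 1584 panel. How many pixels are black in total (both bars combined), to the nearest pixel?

774633 pixels

Since 1.660 > 1.250, the photograph is width-limited.
That makes the image 1192.7711 px tall (1980 / 1.660).
Leftover height: 1584 − 1192.7711 = 391.2289 px.
Bar area = 391.2289 × 1980 ≈ 774633 px.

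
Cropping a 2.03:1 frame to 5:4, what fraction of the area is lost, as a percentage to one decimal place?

38.4%

Going from 2.03:1 to 5:4 means cutting width while keeping height.
Area ratio = (1.250)/(2.030) = 61.58%; the remaining 38.42% is cropped out.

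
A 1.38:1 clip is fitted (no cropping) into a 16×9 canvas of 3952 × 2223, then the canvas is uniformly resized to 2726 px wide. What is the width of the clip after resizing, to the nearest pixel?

Fitted into 3952×2223, the clip spans the height; its width is 2223 × 1.380 ≈ 3067.74 px.
Scaling 3952 → 2726 is ×0.6898, so the width becomes 3067.74 × 0.6898 ≈ 2116.06 px.

2116 px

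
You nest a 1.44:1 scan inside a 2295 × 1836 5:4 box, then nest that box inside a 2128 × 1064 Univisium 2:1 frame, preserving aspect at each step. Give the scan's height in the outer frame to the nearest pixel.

1.44:1 in 2295×1836: fills the width, so the scan is 2295.00 × 1593.75.
Second fit — the 5:4 canvas into 2128×1064 spans the height: 1330.00 × 1064.00 (×0.5795 from 2295×1836).
Applying the same ×0.5795: 1593.75 → 923.61.

924 px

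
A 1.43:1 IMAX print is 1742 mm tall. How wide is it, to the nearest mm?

2491 mm

At 1.43:1 IMAX, 1742 × 1.430 ≈ 2491.06.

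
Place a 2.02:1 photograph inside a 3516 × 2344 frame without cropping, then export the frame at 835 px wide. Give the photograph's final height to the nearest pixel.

At 3516×2344 the photograph is width-limited, so height = 3516 / 2.020 ≈ 1740.59 px.
Resizing to 835 px wide multiplies everything by 0.2375: 1740.59 → 413.37 px.

413 px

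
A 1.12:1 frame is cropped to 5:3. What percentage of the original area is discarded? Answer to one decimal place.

32.8%

The width stays; only height is cut (since 5:3 is wider than 1.12:1).
Area ratio = (1.120)/(1.667) = 67.20%; the remaining 32.80% is cropped out.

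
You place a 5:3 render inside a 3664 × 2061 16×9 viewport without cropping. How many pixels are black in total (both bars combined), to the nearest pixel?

471969 pixels

Since 1.667 < 1.778, the render is height-limited.
Content width = 2061 × 5/3 ≈ 3435.0000 px.
Leftover width: 3664 − 3435.0000 = 229.0000 px.
Across the 2061-px span: 229.0000 × 2061 ≈ 471969 px.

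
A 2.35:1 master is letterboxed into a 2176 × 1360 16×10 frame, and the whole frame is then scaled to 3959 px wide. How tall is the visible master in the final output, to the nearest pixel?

Fitted into 2176×1360, the master spans the width; its height is 2176 / 2.350 ≈ 925.96 px.
Scaling 2176 → 3959 is ×1.8194, so the height becomes 925.96 × 1.8194 ≈ 1684.68 px.

1685 px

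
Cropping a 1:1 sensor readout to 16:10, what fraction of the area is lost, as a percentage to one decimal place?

The width stays; only height is cut (since 16:10 is wider than 1:1).
Fraction kept = (1.000)/(1.600) ≈ 62.50%, so 37.50% is lost.

37.5%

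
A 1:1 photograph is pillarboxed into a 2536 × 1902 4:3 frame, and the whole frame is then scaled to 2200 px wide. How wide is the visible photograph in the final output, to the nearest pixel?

In the 2536×1902 frame the photograph fills the height: width = 1902 × 1/1 ≈ 1902.00 px.
Resizing to 2200 px wide multiplies everything by 0.8675: 1902.00 → 1650.00 px.

1650 px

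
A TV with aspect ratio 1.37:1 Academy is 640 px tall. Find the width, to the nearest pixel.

640 × 1.370 = 876.80.

877 px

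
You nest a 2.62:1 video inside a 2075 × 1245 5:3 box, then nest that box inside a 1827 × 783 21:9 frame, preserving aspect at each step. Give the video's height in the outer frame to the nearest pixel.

498 px

Inside the 2075×1245 canvas the video is width-limited at 2075.00 × 791.98.
The 5:3 canvas is height-limited in 1827×783, giving 1305.00 × 783.00; scale factor 0.6289.
Applying the same ×0.6289: 791.98 → 498.09.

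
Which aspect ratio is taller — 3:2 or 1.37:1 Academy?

1.37:1 Academy

3:2 = 1.5 and 1.37; 1.5 > 1.37. The smaller width-to-height ratio is the taller frame.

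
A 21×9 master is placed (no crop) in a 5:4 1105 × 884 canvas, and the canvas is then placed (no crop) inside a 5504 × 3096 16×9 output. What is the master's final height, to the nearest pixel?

First fit — 21×9 into 1105×884 spans the width: 1105.00 × 473.57.
Second fit — the 5:4 canvas into 5504×3096 spans the height: 3870.00 × 3096.00 (×3.5023 from 1105×884).
The master scales with it: height 473.57 × 3.5023 ≈ 1658.57.

1659 px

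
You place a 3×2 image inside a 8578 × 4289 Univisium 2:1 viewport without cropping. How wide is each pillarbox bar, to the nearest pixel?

1072 px

Since 1.500 < 2.000, the image is height-limited.
The image is 4289 × 3/2 ≈ 6433.50 px wide.
8578 − 6433.50 = 2144.50 px of bars (1072.25 each).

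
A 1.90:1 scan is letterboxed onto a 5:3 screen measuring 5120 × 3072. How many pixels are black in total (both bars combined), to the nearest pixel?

1931587 pixels

1.90:1 is wider than 5:3, so it spans the full width.
That makes the image 2694.7368 px tall (5120 / 1.900).
Leftover height: 3072 − 2694.7368 = 377.2632 px.
Across the 5120-px span: 377.2632 × 5120 ≈ 1931587 px.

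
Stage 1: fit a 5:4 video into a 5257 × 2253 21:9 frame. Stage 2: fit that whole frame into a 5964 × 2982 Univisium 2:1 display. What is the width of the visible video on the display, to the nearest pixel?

First fit — 5:4 into 5257×2253 spans the height: 2816.25 × 2253.00.
The 21:9 canvas is width-limited in 5964×2982, giving 5964.00 × 2556.00; scale factor 1.1345.
Applying the same ×1.1345: 2816.25 → 3195.00.

3195 px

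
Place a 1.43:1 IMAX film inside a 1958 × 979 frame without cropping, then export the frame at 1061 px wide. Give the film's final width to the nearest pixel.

Fitted into 1958×979, the film spans the height; its width is 979 × 1.430 ≈ 1399.97 px.
Resizing to 1061 px wide multiplies everything by 0.5419: 1399.97 → 758.62 px.

759 px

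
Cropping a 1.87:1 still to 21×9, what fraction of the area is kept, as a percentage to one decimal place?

21×9 is wider than 1.87:1, so the crop keeps the full width and trims the height.
(1.870)/(2.333) ≈ 0.801 of the area survives.

80.1%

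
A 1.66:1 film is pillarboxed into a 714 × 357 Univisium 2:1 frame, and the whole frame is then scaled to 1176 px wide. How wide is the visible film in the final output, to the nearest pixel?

In the 714×357 frame the film fills the height: width = 357 × 1.660 ≈ 592.62 px.
The frame scales by 1176/714 = 1.6471; 592.62 × 1.6471 ≈ 976.08 px.

976 px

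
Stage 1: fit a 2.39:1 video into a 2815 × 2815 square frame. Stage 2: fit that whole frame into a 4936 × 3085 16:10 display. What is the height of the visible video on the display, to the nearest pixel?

First fit — 2.39:1 into 2815×2815 spans the width: 2815.00 × 1177.82.
square in 4936×3085: fills the height, so the intermediate becomes 3085.00 × 3085.00 — a scale of ×1.0959.
The video scales with it: height 1177.82 × 1.0959 ≈ 1290.79.

1291 px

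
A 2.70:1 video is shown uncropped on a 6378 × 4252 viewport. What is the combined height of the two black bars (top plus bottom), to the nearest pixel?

1890 px

2.70:1 (2.700) > 3×2 (1.500), so the video fills the width.
Content height = 6378 / 2.700 ≈ 2362.22 px.
Leftover height: 4252 − 2362.22 = 1889.78 px.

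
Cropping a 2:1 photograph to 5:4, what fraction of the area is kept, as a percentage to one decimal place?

62.5%

The height stays; only width is cut (since 5:4 is narrower than 2:1).
(1.250)/(2.000) ≈ 0.625 of the area survives.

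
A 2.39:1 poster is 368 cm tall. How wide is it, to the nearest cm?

At 2.39:1, 368 × 2.390 ≈ 879.52.

880 cm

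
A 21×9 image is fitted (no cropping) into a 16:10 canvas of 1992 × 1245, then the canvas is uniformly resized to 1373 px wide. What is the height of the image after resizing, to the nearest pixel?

In the 1992×1245 frame the image fills the width: height = 1992 × 9/21 ≈ 853.71 px.
The frame scales by 1373/1992 = 0.6893; 853.71 × 0.6893 ≈ 588.43 px.

588 px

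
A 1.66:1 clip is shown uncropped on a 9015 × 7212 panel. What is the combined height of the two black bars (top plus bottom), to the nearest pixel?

1781 px

1.66:1 is wider than 5:4, so it spans the full width.
The clip is 9015 / 1.660 ≈ 5430.72 px tall.
Leftover height: 7212 − 5430.72 = 1781.28 px.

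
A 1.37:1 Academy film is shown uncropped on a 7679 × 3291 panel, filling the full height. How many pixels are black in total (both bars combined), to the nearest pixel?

The film is 3291 × 1.370 ≈ 4508.6700 px wide.
Leftover width: 7679 − 4508.6700 = 3170.3300 px.
Across the 3291-px span: 3170.3300 × 3291 ≈ 10433556 px.

10433556 pixels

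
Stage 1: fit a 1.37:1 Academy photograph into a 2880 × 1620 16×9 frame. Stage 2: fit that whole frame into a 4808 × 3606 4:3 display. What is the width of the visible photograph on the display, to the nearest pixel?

3705 px

Inside the 2880×1620 canvas the photograph is height-limited at 2219.40 × 1620.00.
16×9 in 4808×3606: fills the width, so the intermediate becomes 4808.00 × 2704.50 — a scale of ×1.6694.
Applying the same ×1.6694: 2219.40 → 3705.16.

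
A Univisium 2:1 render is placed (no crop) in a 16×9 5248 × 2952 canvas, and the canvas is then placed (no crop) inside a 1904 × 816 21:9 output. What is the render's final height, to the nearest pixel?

First fit — Univisium 2:1 into 5248×2952 spans the width: 5248.00 × 2624.00.
The 16×9 canvas is height-limited in 1904×816, giving 1450.67 × 816.00; scale factor 0.2764.
Applying the same ×0.2764: 2624.00 → 725.33.

725 px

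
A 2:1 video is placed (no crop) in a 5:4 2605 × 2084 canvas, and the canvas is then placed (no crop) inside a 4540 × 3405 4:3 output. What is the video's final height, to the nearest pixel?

First fit — 2:1 into 2605×2084 spans the width: 2605.00 × 1302.50.
The 5:4 canvas is height-limited in 4540×3405, giving 4256.25 × 3405.00; scale factor 1.6339.
Applying the same ×1.6339: 1302.50 → 2128.12.

2128 px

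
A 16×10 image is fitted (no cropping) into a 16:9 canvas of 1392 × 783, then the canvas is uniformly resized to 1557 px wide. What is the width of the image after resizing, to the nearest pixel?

1401 px

At 1392×783 the image is height-limited, so width = 783 × 16/10 ≈ 1252.80 px.
Scaling 1392 → 1557 is ×1.1185, so the width becomes 1252.80 × 1.1185 ≈ 1401.30 px.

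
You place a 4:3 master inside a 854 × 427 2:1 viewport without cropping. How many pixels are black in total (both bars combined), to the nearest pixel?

121553 pixels

Since 1.333 < 2.000, the master is height-limited.
The master is 427 × 4/3 ≈ 569.3333 px wide.
Leftover width: 854 − 569.3333 = 284.6667 px.
Across the 427-px span: 284.6667 × 427 ≈ 121553 px.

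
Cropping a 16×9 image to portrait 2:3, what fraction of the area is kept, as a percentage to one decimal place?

37.5%

portrait 2:3 is narrower than 16×9, so the crop keeps the full height and trims the width.
Fraction kept = (0.667)/(1.778) ≈ 37.50%.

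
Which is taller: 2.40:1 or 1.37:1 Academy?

1.37:1 Academy

2.4 and 1.37; 2.4 > 1.37. The smaller width-to-height ratio is the taller frame.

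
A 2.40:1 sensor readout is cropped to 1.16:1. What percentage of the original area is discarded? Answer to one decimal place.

51.7%

Going from 2.40:1 to 1.16:1 means cutting width while keeping height.
Fraction kept = (1.160)/(2.400) ≈ 48.33%, so 51.67% is lost.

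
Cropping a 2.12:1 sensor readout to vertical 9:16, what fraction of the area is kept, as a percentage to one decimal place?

26.5%

vertical 9:16 is narrower than 2.12:1, so the crop keeps the full height and trims the width.
Area ratio = (0.562)/(2.120) = 26.53% retained.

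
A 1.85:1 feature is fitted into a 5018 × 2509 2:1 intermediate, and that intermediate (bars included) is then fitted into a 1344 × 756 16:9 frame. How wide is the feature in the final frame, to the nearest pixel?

1243 px

Inside the 5018×2509 canvas the feature is height-limited at 4641.65 × 2509.00.
Second fit — the 2:1 canvas into 1344×756 spans the width: 1344.00 × 672.00 (×0.2678 from 5018×2509).
The feature scales with it: width 4641.65 × 0.2678 ≈ 1243.20.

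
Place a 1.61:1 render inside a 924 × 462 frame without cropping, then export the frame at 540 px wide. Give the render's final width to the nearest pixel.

435 px

In the 924×462 frame the render fills the height: width = 462 × 1.610 ≈ 743.82 px.
The frame scales by 540/924 = 0.5844; 743.82 × 0.5844 ≈ 434.70 px.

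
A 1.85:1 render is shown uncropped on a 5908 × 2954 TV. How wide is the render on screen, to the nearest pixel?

Since 1.850 < 2.000, the render is height-limited.
Content width = 2954 × 1.850 ≈ 5464.90 px.

5465 px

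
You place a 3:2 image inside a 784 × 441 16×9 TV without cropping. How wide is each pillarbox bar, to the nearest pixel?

3:2 is narrower than 16×9, so it spans the full height.
Content width = 441 × 3/2 ≈ 661.50 px.
784 − 661.50 = 122.50 px of bars (61.25 each).

61 px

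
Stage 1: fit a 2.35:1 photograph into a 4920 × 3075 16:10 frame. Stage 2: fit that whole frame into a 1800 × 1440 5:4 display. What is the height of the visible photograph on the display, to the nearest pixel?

Inside the 4920×3075 canvas the photograph is width-limited at 4920.00 × 2093.62.
16:10 in 1800×1440: fills the width, so the intermediate becomes 1800.00 × 1125.00 — a scale of ×0.3659.
The photograph scales with it: height 2093.62 × 0.3659 ≈ 765.96.

766 px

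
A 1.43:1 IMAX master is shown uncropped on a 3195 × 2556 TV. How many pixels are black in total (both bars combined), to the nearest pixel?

1.43:1 IMAX is wider than 5:4, so it spans the full width.
That makes the image 2234.2657 px tall (3195 / 1.430).
Leftover height: 2556 − 2234.2657 = 321.7343 px.
Bar area = 321.7343 × 3195 ≈ 1027941 px.

1027941 pixels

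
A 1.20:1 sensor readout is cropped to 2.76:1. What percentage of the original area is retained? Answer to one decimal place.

The width stays; only height is cut (since 2.76:1 is wider than 1.20:1).
(1.200)/(2.760) ≈ 0.435 of the area survives.

43.5%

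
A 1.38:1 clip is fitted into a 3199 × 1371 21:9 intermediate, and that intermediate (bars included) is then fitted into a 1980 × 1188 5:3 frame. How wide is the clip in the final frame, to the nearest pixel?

1171 px

First fit — 1.38:1 into 3199×1371 spans the height: 1891.98 × 1371.00.
21:9 in 1980×1188: fills the width, so the intermediate becomes 1980.00 × 848.57 — a scale of ×0.6189.
Applying the same ×0.6189: 1891.98 → 1171.03.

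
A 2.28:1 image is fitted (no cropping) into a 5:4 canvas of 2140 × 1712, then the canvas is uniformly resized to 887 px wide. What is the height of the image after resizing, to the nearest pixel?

Fitted into 2140×1712, the image spans the width; its height is 2140 / 2.280 ≈ 938.60 px.
Resizing to 887 px wide multiplies everything by 0.4145: 938.60 → 389.04 px.

389 px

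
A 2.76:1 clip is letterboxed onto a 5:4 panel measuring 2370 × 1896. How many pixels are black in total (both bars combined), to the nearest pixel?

2.76:1 is wider than 5:4, so it spans the full width.
Content height = 2370 / 2.760 ≈ 858.6957 px.
Leftover height: 1896 − 858.6957 = 1037.3043 px.
That's 1037.3043 × 2370 ≈ 2458411 black pixels.

2458411 pixels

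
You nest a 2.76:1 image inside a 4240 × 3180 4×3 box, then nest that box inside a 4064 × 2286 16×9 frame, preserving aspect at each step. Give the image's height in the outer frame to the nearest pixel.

Inside the 4240×3180 canvas the image is width-limited at 4240.00 × 1536.23.
4×3 in 4064×2286: fills the height, so the intermediate becomes 3048.00 × 2286.00 — a scale of ×0.7189.
So the image's height is 1536.23 × 0.7189 ≈ 1104.35.

1104 px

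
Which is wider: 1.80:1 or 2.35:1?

2.35:1

1.8 and 2.35; 2.35 > 1.8.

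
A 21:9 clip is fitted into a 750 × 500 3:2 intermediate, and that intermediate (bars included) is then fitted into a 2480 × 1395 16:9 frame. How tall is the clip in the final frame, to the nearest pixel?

Inside the 750×500 canvas the clip is width-limited at 750.00 × 321.43.
Second fit — the 3:2 canvas into 2480×1395 spans the height: 2092.50 × 1395.00 (×2.7900 from 750×500).
The clip scales with it: height 321.43 × 2.7900 ≈ 896.79.

897 px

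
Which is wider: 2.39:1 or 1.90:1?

2.39:1

2.39 and 1.9; 2.39 > 1.9.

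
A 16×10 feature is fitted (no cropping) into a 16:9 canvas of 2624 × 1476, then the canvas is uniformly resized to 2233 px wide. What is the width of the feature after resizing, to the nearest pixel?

2010 px

Fitted into 2624×1476, the feature spans the height; its width is 1476 × 16/10 ≈ 2361.60 px.
The frame scales by 2233/2624 = 0.8510; 2361.60 × 0.8510 ≈ 2009.70 px.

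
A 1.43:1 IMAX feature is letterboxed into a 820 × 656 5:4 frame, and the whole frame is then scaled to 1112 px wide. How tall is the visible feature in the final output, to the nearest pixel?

778 px

In the 820×656 frame the feature fills the width: height = 820 / 1.430 ≈ 573.43 px.
The frame scales by 1112/820 = 1.3561; 573.43 × 1.3561 ≈ 777.62 px.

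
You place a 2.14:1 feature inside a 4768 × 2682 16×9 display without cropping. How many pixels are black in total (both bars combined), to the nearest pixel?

Since 2.140 > 1.778, the feature is width-limited.
The feature is 4768 / 2.140 ≈ 2228.0374 px tall.
Leftover height: 2682 − 2228.0374 = 453.9626 px.
That's 453.9626 × 4768 ≈ 2164494 black pixels.

2164494 pixels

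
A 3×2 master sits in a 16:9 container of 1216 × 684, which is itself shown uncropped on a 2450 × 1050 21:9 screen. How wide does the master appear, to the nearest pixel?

1575 px

3×2 in 1216×684: fills the height, so the master is 1026.00 × 684.00.
The 16:9 canvas is height-limited in 2450×1050, giving 1866.67 × 1050.00; scale factor 1.5351.
So the master's width is 1026.00 × 1.5351 ≈ 1575.00.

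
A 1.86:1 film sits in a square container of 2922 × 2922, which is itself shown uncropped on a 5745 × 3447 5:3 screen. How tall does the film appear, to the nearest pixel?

1853 px

1.86:1 in 2922×2922: fills the width, so the film is 2922.00 × 1570.97.
square in 5745×3447: fills the height, so the intermediate becomes 3447.00 × 3447.00 — a scale of ×1.1797.
The film scales with it: height 1570.97 × 1.1797 ≈ 1853.23.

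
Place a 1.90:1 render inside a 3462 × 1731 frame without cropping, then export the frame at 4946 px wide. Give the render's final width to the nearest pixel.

Fitted into 3462×1731, the render spans the height; its width is 1731 × 1.900 ≈ 3288.90 px.
Resizing to 4946 px wide multiplies everything by 1.4287: 3288.90 → 4698.70 px.

4699 px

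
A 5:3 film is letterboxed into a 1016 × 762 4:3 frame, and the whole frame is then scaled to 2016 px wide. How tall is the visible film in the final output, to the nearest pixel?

Fitted into 1016×762, the film spans the width; its height is 1016 × 3/5 ≈ 609.60 px.
Scaling 1016 → 2016 is ×1.9843, so the height becomes 609.60 × 1.9843 ≈ 1209.60 px.

1210 px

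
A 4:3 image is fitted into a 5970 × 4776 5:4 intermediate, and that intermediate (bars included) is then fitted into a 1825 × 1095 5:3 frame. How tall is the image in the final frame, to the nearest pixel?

First fit — 4:3 into 5970×4776 spans the width: 5970.00 × 4477.50.
The 5:4 canvas is height-limited in 1825×1095, giving 1368.75 × 1095.00; scale factor 0.2293.
The image scales with it: height 4477.50 × 0.2293 ≈ 1026.56.

1027 px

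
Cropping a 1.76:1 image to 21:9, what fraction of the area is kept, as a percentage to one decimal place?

75.4%

The width stays; only height is cut (since 21:9 is wider than 1.76:1).
Fraction kept = (1.760)/(2.333) ≈ 75.43%.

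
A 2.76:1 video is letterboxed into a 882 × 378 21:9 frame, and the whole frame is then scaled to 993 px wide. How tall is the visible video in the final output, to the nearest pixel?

360 px

In the 882×378 frame the video fills the width: height = 882 / 2.760 ≈ 319.57 px.
The frame scales by 993/882 = 1.1259; 319.57 × 1.1259 ≈ 359.78 px.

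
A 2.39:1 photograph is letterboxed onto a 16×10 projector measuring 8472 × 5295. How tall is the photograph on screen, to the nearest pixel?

Since 2.390 > 1.600, the photograph is width-limited.
Content height = 8472 / 2.390 ≈ 3544.77 px.

3545 px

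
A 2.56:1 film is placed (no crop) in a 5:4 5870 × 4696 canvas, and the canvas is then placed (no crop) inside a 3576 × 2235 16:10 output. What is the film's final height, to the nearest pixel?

First fit — 2.56:1 into 5870×4696 spans the width: 5870.00 × 2292.97.
5:4 in 3576×2235: fills the height, so the intermediate becomes 2793.75 × 2235.00 — a scale of ×0.4759.
So the film's height is 2292.97 × 0.4759 ≈ 1091.31.

1091 px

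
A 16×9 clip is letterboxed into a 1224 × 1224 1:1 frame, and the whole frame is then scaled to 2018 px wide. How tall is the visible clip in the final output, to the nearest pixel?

At 1224×1224 the clip is width-limited, so height = 1224 × 9/16 ≈ 688.50 px.
Resizing to 2018 px wide multiplies everything by 1.6487: 688.50 → 1135.12 px.

1135 px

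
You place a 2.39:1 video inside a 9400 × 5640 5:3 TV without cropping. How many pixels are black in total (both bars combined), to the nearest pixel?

2.39:1 is wider than 5:3, so it spans the full width.
That makes the image 3933.0544 px tall (9400 / 2.390).
Leftover height: 5640 − 3933.0544 = 1706.9456 px.
Bar area = 1706.9456 × 9400 ≈ 16045289 px.

16045289 pixels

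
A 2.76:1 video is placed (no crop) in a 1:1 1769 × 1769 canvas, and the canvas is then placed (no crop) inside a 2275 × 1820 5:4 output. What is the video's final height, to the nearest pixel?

659 px

Inside the 1769×1769 canvas the video is width-limited at 1769.00 × 640.94.
Second fit — the 1:1 canvas into 2275×1820 spans the height: 1820.00 × 1820.00 (×1.0288 from 1769×1769).
The video scales with it: height 640.94 × 1.0288 ≈ 659.42.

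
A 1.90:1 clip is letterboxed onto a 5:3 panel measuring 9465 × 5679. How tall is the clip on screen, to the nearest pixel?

4982 px

Since 1.900 > 1.667, the clip is width-limited.
That makes the image 4981.58 px tall (9465 / 1.900).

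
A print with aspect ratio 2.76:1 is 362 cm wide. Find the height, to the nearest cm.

131 cm

At 2.76:1, 362 / 2.760 ≈ 131.16.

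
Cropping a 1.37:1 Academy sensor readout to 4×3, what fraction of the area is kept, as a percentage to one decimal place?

Going from 1.37:1 Academy to 4×3 means cutting width while keeping height.
Fraction kept = (1.333)/(1.370) ≈ 97.32%.

97.3%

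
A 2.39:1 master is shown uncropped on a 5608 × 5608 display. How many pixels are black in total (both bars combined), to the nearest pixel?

18290809 pixels

Since 2.390 > 1.000, the master is width-limited.
Content height = 5608 / 2.390 ≈ 2346.4435 px.
5608 − 2346.4435 = 3261.5565 px of bars.
That's 3261.5565 × 5608 ≈ 18290809 black pixels.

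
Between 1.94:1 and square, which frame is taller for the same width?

square

1.94 and square = 1; 1.94 > 1. The smaller width-to-height ratio is the taller frame.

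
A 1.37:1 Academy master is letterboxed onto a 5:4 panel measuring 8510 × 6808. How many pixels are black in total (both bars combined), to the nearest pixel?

1.37:1 Academy (1.370) > 5:4 (1.250), so the master fills the width.
Content height = 8510 / 1.370 ≈ 6211.6788 px.
6808 − 6211.6788 = 596.3212 px of bars.
That's 596.3212 × 8510 ≈ 5074693 black pixels.

5074693 pixels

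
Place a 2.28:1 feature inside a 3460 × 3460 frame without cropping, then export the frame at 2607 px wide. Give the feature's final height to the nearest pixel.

In the 3460×3460 frame the feature fills the width: height = 3460 / 2.280 ≈ 1517.54 px.
The frame scales by 2607/3460 = 0.7535; 1517.54 × 0.7535 ≈ 1143.42 px.

1143 px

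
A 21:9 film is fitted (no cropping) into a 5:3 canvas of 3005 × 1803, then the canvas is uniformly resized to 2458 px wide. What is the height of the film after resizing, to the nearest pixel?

1053 px

In the 3005×1803 frame the film fills the width: height = 3005 × 9/21 ≈ 1287.86 px.
The frame scales by 2458/3005 = 0.8180; 1287.86 × 0.8180 ≈ 1053.43 px.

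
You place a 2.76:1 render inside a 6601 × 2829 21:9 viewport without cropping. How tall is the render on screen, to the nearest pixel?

2392 px

Since 2.760 > 2.333, the render is width-limited.
Content height = 6601 / 2.760 ≈ 2391.67 px.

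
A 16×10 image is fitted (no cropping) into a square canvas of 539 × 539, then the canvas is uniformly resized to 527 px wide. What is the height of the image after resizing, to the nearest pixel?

In the 539×539 frame the image fills the width: height = 539 × 10/16 ≈ 336.88 px.
Resizing to 527 px wide multiplies everything by 0.9777: 336.88 → 329.38 px.

329 px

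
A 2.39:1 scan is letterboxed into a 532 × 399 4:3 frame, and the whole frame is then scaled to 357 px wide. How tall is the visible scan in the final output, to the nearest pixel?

149 px

In the 532×399 frame the scan fills the width: height = 532 / 2.390 ≈ 222.59 px.
The frame scales by 357/532 = 0.6711; 222.59 × 0.6711 ≈ 149.37 px.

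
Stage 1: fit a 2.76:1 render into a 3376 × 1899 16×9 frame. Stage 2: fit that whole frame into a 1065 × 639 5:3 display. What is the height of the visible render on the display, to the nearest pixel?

Inside the 3376×1899 canvas the render is width-limited at 3376.00 × 1223.19.
The 16×9 canvas is width-limited in 1065×639, giving 1065.00 × 599.06; scale factor 0.3155.
So the render's height is 1223.19 × 0.3155 ≈ 385.87.

386 px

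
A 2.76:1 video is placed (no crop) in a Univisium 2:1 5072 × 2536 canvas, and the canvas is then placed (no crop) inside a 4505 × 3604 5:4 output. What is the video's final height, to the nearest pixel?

1632 px

2.76:1 in 5072×2536: fills the width, so the video is 5072.00 × 1837.68.
Univisium 2:1 in 4505×3604: fills the width, so the intermediate becomes 4505.00 × 2252.50 — a scale of ×0.8882.
The video scales with it: height 1837.68 × 0.8882 ≈ 1632.25.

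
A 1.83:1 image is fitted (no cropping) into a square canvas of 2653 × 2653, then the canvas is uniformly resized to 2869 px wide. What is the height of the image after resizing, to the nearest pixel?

In the 2653×2653 frame the image fills the width: height = 2653 / 1.830 ≈ 1449.73 px.
The frame scales by 2869/2653 = 1.0814; 1449.73 × 1.0814 ≈ 1567.76 px.

1568 px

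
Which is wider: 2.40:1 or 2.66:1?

2.66:1

2.4 and 2.66; 2.66 > 2.4.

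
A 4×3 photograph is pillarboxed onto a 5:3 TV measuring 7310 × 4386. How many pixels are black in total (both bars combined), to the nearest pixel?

6412332 pixels

Since 1.333 < 1.667, the photograph is height-limited.
That makes the image 5848.0000 px wide (4386 × 4/3).
7310 − 5848.0000 = 1462.0000 px of bars.
Across the 4386-px span: 1462.0000 × 4386 ≈ 6412332 px.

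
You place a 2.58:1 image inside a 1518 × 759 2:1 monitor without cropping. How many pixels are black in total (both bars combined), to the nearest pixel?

Since 2.580 > 2.000, the image is width-limited.
Content height = 1518 / 2.580 ≈ 588.3721 px.
Black = 759 − 588.3721 = 170.6279 px.
That's 170.6279 × 1518 ≈ 259013 black pixels.

259013 pixels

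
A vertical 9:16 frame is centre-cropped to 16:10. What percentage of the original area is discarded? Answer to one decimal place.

64.8%

Going from vertical 9:16 to 16:10 means cutting height while keeping width.
Fraction kept = (0.562)/(1.600) ≈ 35.16%, so 64.84% is lost.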